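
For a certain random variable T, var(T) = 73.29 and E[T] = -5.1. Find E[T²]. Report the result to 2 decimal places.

E[T²] = var(T) + (E[T])² = 73.29 + (-5.1)² = 99.3

99.30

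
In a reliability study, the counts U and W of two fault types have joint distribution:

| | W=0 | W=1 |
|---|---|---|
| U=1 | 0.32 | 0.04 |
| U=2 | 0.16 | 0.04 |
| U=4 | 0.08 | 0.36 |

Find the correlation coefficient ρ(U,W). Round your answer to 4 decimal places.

E[U] = 2.52,  E[W] = 0.44
E[UW] = 1.56
cov(U,W) = E[UW] − E[U]E[W] = 1.56 − (2.52)(0.44) = 0.4512
var(U) = 1.8496,  var(W) = 0.2464
ρ = 0.4512 / √(1.8496·0.2464) ≈ 0.6684

0.6684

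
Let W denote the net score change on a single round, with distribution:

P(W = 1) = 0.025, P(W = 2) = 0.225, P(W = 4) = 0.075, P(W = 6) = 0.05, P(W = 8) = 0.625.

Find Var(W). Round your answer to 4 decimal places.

7.0194

E[W] = (1)(0.025) + (2)(0.225) + (4)(0.075) + (6)(0.05) + (8)(0.625) = 6.075
E[W²] = (1)²(0.025) + (2)²(0.225) + (4)²(0.075) + (6)²(0.05) + (8)²(0.625) = 43.925
Var(W) = E[W²] − (E[W])² = 43.925 − (6.075)² = 7.019375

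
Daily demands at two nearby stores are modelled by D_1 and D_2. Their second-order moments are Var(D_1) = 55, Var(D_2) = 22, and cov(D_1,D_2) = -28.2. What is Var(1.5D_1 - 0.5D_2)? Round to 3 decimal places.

Var(1.5D_1 - 0.5D_2) = (1.5)²·Var(D_1) + (-0.5)²·Var(D_2) + 2·(1.5)·(-0.5)·cov(D_1,D_2)
= 2.25·55 + 0.25·22 + -1.5·-28.2 = 171.55

171.550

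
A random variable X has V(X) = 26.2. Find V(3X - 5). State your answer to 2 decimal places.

V(3X - 5) = (3)²·V(X) = 9·26.2 = 235.8

235.80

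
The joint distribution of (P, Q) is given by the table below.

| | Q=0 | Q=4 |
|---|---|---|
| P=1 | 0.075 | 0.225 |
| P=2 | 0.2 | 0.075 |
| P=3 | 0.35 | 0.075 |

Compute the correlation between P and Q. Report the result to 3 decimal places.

E[P] = 2.125,  E[Q] = 1.5
E[PQ] = 2.4
Cov(P,Q) = E[PQ] − E[P]E[Q] = 2.4 − (2.125)(1.5) = -0.7875
V(P) = 0.709375,  V(Q) = 3.75
ρ = -0.7875 / √(0.709375·3.75) ≈ -0.483

-0.483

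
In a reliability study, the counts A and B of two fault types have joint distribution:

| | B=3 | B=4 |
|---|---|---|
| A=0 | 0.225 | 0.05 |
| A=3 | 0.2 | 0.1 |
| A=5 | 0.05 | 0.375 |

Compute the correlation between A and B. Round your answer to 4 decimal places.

E[A] = 3.025,  E[B] = 3.525
E[AB] = 11.25
Cov(A,B) = E[AB] − E[A]E[B] = 11.25 − (3.025)(3.525) = 0.586875
var(A) = 4.174375,  var(B) = 0.249375
ρ = 0.586875 / √(4.174375·0.249375) ≈ 0.5752

0.5752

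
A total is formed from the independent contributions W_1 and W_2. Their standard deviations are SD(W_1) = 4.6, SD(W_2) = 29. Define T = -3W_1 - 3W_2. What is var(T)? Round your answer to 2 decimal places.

7759.44

var(W_1) = 21.16, var(W_2) = 841
By independence, var(T) = (-3)²var(W_1) + (-3)²var(W_2)
= (-3)²·21.16 + (-3)²·841 = 7759.44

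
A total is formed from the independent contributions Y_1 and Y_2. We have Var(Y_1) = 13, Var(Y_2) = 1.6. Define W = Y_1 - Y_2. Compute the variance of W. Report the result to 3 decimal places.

14.600

By independence, Var(W) = (1)²Var(Y_1) + (-1)²Var(Y_2)
= (1)²·13 + (-1)²·1.6 = 14.6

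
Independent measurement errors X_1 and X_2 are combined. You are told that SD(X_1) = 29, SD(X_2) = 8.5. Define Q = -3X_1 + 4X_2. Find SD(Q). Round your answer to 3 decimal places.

var(X_1) = 841, var(X_2) = 72.25
By independence, var(Q) = (-3)²var(X_1) + (4)²var(X_2)
= (-3)²·841 + (4)²·72.25 = 8725
SD(Q) = √8725 ≈ 93.408

93.408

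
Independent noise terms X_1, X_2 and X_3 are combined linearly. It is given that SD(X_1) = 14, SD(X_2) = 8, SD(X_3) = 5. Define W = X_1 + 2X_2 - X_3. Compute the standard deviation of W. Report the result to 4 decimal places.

21.8403

Var(X_1) = 196, Var(X_2) = 64, Var(X_3) = 25
By independence, Var(W) = (1)²Var(X_1) + (2)²Var(X_2) + (-1)²Var(X_3)
= (1)²·196 + (2)²·64 + (-1)²·25 = 477
SD(W) = √477 ≈ 21.8403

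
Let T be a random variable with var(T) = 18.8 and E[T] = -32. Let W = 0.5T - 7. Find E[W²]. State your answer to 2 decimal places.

533.70

E[0.5T - 7] = 0.5·-32 − 7 = -23
var(0.5T - 7) = (0.5)²·18.8 = 4.7
E[W²] = var(W) + (E[W])² = 4.7 + (-23)² = 533.7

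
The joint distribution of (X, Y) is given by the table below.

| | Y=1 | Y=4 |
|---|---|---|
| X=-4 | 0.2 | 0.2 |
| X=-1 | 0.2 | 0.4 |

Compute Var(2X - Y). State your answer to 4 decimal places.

E[X] = -2.2,  E[Y] = 2.8,  E[XY] = -5.8
Var(X) = 7 − (-2.2)² = 2.16;  Var(Y) = 10 − (2.8)² = 2.16
Cov(X,Y) = -5.8 − (-2.2)(2.8) = 0.36
Var(2X - Y) = (2)²·2.16 + (-1)²·2.16 + 2·(2)·(-1)·0.36 = 9.36

9.3600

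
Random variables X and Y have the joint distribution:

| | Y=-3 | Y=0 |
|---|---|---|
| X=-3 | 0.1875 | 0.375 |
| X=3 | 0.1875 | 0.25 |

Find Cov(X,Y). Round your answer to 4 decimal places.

-0.4219

E[X] = -0.375,  E[Y] = -1.125
E[XY] = 0
Cov(X,Y) = E[XY] − E[X]E[Y] = 0 − (-0.375)(-1.125) = -0.421875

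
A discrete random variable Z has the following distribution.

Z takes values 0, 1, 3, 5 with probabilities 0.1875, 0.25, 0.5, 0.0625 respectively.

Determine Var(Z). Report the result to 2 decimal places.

E[Z] = (0)(0.1875) + (1)(0.25) + (3)(0.5) + (5)(0.0625) = 2.0625
E[Z²] = (0)²(0.1875) + (1)²(0.25) + (3)²(0.5) + (5)²(0.0625) = 6.3125
Var(Z) = E[Z²] − (E[Z])² = 6.3125 − (2.0625)² = 2.05859375

2.06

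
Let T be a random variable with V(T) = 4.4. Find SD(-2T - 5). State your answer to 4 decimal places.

V(-2T - 5) = (-2)²·4.4 = 17.6
SD(-2T - 5) = √17.6 ≈ 4.1952

4.1952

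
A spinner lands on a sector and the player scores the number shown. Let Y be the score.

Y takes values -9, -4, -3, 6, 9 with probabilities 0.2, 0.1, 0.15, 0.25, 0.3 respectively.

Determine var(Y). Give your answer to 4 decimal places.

E[Y] = (-9)(0.2) + (-4)(0.1) + (-3)(0.15) + (6)(0.25) + (9)(0.3) = 1.55
E[Y²] = (-9)²(0.2) + (-4)²(0.1) + (-3)²(0.15) + (6)²(0.25) + (9)²(0.3) = 52.45
var(Y) = E[Y²] − (E[Y])² = 52.45 − (1.55)² = 50.0475

50.0475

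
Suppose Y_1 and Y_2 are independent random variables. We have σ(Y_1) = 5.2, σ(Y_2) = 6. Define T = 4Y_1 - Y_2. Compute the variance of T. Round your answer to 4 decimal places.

468.6400

V(Y_1) = 27.04, V(Y_2) = 36
By independence, V(T) = (4)²V(Y_1) + (-1)²V(Y_2)
= (4)²·27.04 + (-1)²·36 = 468.64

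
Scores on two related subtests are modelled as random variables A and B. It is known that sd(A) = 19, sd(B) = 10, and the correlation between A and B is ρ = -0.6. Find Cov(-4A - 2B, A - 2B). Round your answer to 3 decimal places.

Var(A) = (19)² = 361;  Var(B) = (10)² = 100
Cov(A,B) = ρ·sd(A)·sd(B) = -0.6·19·10 = -114
Cov(-4A - 2B, A - 2B) = (-4)(1)Var(A) + (-2)(-2)Var(B) + [(-4)(-2) + (-2)(1)]Cov(A,B)
= -4·361 + 4·100 + 6·-114 = -1728

-1728.000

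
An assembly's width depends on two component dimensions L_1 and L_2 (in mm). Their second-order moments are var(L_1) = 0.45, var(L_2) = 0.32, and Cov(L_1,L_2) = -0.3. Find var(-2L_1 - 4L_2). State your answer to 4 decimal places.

2.1200

var(-2L_1 - 4L_2) = (-2)²·var(L_1) + (-4)²·var(L_2) + 2·(-2)·(-4)·Cov(L_1,L_2)
= 4·0.45 + 16·0.32 + 16·-0.3 = 2.12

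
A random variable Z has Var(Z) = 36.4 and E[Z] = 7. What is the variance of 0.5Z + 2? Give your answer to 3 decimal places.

Var(0.5Z + 2) = (0.5)²·Var(Z) = 0.25·36.4 = 9.1

9.100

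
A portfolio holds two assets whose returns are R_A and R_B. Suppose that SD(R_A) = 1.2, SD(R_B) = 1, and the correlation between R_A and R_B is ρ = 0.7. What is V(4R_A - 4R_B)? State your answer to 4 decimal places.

V(R_A) = (1.2)² = 1.44;  V(R_B) = (1)² = 1
Cov(R_A,R_B) = ρ·SD(R_A)·SD(R_B) = 0.7·1.2·1 = 0.84
V(4R_A - 4R_B) = (4)²·V(R_A) + (-4)²·V(R_B) + 2·(4)·(-4)·Cov(R_A,R_B)
= 16·1.44 + 16·1 + -32·0.84 = 12.16

12.1600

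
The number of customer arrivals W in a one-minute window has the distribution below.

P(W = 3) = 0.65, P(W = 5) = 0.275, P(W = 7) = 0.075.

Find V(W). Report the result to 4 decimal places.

1.5775

E[W] = (3)(0.65) + (5)(0.275) + (7)(0.075) = 3.85
E[W²] = (3)²(0.65) + (5)²(0.275) + (7)²(0.075) = 16.4
V(W) = E[W²] − (E[W])² = 16.4 − (3.85)² = 1.5775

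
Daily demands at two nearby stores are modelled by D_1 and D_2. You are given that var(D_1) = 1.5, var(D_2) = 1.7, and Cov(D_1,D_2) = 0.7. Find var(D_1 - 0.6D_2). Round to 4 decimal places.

var(D_1 - 0.6D_2) = (1)²·var(D_1) + (-0.6)²·var(D_2) + 2·(1)·(-0.6)·Cov(D_1,D_2)
= 1·1.5 + 0.36·1.7 + -1.2·0.7 = 1.272

1.2720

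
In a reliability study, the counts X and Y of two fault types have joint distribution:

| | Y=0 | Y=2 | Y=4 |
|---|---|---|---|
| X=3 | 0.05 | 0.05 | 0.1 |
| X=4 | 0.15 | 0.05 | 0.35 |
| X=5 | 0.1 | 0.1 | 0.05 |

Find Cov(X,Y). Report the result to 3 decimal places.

-0.220

E[X] = 4.05,  E[Y] = 2.4
E[XY] = 9.5
Cov(X,Y) = E[XY] − E[X]E[Y] = 9.5 − (4.05)(2.4) = -0.22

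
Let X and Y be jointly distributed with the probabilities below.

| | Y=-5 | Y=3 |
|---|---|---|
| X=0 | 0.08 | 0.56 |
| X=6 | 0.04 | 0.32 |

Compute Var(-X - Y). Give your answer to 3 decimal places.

E[X] = 2.16,  E[Y] = 2.04,  E[XY] = 4.56
Var(X) = 12.96 − (2.16)² = 8.2944;  Var(Y) = 10.92 − (2.04)² = 6.7584
cov(X,Y) = 4.56 − (2.16)(2.04) = 0.1536
Var(-X - Y) = (-1)²·8.2944 + (-1)²·6.7584 + 2·(-1)·(-1)·0.1536 = 15.36

15.360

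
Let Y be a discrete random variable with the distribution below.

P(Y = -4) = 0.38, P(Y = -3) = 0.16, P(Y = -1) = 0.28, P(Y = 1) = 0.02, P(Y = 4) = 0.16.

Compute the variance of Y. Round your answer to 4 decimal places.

E[Y] = (-4)(0.38) + (-3)(0.16) + (-1)(0.28) + (1)(0.02) + (4)(0.16) = -1.62
E[Y²] = (-4)²(0.38) + (-3)²(0.16) + (-1)²(0.28) + (1)²(0.02) + (4)²(0.16) = 10.38
V(Y) = E[Y²] − (E[Y])² = 10.38 − (-1.62)² = 7.7556

7.7556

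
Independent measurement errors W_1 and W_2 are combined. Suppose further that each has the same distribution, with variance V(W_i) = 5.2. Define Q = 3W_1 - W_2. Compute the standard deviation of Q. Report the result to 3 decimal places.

By independence, V(Q) = (3)²V(W_1) + (-1)²V(W_2)
= (3)²·5.2 + (-1)²·5.2 = 52
SD(Q) = √52 ≈ 7.211

7.211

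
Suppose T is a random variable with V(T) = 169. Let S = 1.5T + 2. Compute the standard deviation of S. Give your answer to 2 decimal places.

19.50

V(1.5T + 2) = (1.5)²·169 = 380.25
SD(S) = √380.25 ≈ 19.50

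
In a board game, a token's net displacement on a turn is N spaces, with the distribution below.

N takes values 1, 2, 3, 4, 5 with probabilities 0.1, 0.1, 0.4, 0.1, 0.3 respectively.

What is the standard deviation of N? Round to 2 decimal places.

E[N] = (1)(0.1) + (2)(0.1) + (3)(0.4) + (4)(0.1) + (5)(0.3) = 3.4
E[N²] = (1)²(0.1) + (2)²(0.1) + (3)²(0.4) + (4)²(0.1) + (5)²(0.3) = 13.2
Var(N) = E[N²] − (E[N])² = 13.2 − (3.4)² = 1.64
σ(N) = √1.64 ≈ 1.28

1.28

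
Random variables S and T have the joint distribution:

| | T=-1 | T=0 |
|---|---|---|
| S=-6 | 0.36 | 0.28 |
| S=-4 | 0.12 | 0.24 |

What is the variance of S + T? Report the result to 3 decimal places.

1.382

E[S] = -5.28,  E[T] = -0.48,  E[ST] = 2.64
V(S) = 28.8 − (-5.28)² = 0.9216;  V(T) = 0.48 − (-0.48)² = 0.2496
Cov(S,T) = 2.64 − (-5.28)(-0.48) = 0.1056
V(S + T) = (1)²·0.9216 + (1)²·0.2496 + 2·(1)·(1)·0.1056 = 1.3824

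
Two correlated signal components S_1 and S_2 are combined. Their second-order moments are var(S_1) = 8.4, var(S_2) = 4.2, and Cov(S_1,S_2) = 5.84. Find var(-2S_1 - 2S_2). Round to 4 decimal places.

var(-2S_1 - 2S_2) = (-2)²·var(S_1) + (-2)²·var(S_2) + 2·(-2)·(-2)·Cov(S_1,S_2)
= 4·8.4 + 4·4.2 + 8·5.84 = 97.12

97.1200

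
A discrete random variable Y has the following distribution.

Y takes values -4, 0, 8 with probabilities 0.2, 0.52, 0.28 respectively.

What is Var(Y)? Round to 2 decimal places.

19.05

E[Y] = (-4)(0.2) + (0)(0.52) + (8)(0.28) = 1.44
E[Y²] = (-4)²(0.2) + (0)²(0.52) + (8)²(0.28) = 21.12
Var(Y) = E[Y²] − (E[Y])² = 21.12 − (1.44)² = 19.0464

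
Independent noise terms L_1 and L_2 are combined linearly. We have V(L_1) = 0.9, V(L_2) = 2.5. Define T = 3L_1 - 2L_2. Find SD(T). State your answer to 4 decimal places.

4.2544

By independence, V(T) = (3)²V(L_1) + (-2)²V(L_2)
= (3)²·0.9 + (-2)²·2.5 = 18.1
SD(T) = √18.1 ≈ 4.2544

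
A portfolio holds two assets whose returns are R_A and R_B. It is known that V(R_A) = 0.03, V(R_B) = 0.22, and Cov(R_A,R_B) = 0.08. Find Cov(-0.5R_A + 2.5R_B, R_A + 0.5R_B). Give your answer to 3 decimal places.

0.440

Cov(-0.5R_A + 2.5R_B, R_A + 0.5R_B) = (-0.5)(1)V(R_A) + (2.5)(0.5)V(R_B) + [(-0.5)(0.5) + (2.5)(1)]Cov(R_A,R_B)
= -0.5·0.03 + 1.25·0.22 + 2.25·0.08 = 0.44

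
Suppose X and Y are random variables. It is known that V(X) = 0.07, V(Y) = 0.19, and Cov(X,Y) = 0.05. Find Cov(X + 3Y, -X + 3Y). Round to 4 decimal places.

Cov(X + 3Y, -X + 3Y) = (1)(-1)V(X) + (3)(3)V(Y) + [(1)(3) + (3)(-1)]Cov(X,Y)
= -1·0.07 + 9·0.19 + 0·0.05 = 1.64

1.6400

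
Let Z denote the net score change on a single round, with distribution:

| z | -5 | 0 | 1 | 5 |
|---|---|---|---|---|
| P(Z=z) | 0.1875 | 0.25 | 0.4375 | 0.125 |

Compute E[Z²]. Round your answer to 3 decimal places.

8.250

E[Z²] = (-5)²(0.1875) + (0)²(0.25) + (1)²(0.4375) + (5)²(0.125) = 8.25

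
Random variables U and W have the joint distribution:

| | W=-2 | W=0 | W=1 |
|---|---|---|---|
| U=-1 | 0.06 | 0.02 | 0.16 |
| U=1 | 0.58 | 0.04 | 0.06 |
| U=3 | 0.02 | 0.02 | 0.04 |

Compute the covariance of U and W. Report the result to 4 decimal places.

E[U] = 0.68,  E[W] = -1.06
E[UW] = -1.14
cov(U,W) = E[UW] − E[U]E[W] = -1.14 − (0.68)(-1.06) = -0.4192

-0.4192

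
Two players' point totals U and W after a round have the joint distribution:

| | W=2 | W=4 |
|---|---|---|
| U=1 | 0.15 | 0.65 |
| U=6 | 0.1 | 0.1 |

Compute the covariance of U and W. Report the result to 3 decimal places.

E[U] = 2,  E[W] = 3.5
E[UW] = 6.5
Cov(U,W) = E[UW] − E[U]E[W] = 6.5 − (2)(3.5) = -0.5

-0.500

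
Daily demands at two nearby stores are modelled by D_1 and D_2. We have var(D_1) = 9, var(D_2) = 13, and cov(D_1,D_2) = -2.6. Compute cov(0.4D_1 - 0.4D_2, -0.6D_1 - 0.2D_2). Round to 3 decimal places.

-1.536

cov(0.4D_1 - 0.4D_2, -0.6D_1 - 0.2D_2) = (0.4)(-0.6)var(D_1) + (-0.4)(-0.2)var(D_2) + [(0.4)(-0.2) + (-0.4)(-0.6)]cov(D_1,D_2)
= -0.24·9 + 0.08·13 + 0.16·-2.6 = -1.536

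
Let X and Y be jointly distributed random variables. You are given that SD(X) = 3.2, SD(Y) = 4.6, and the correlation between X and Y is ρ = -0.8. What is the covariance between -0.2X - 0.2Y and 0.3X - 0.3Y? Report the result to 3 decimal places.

0.655

var(X) = (3.2)² = 10.24;  var(Y) = (4.6)² = 21.16
Cov(X,Y) = ρ·SD(X)·SD(Y) = -0.8·3.2·4.6 = -11.776
Cov(-0.2X - 0.2Y, 0.3X - 0.3Y) = (-0.2)(0.3)var(X) + (-0.2)(-0.3)var(Y) + [(-0.2)(-0.3) + (-0.2)(0.3)]Cov(X,Y)
= -0.06·10.24 + 0.06·21.16 + 0·-11.776 = 0.6552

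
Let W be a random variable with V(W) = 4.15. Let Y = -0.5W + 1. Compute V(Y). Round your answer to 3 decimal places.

V(-0.5W + 1) = (-0.5)²·V(W) = 0.25·4.15 = 1.0375

1.038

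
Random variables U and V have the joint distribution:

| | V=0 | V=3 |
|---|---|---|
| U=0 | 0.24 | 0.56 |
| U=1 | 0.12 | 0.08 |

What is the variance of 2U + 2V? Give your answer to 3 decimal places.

E[U] = 0.2,  E[V] = 1.92,  E[UV] = 0.24
Var(U) = 0.2 − (0.2)² = 0.16;  Var(V) = 5.76 − (1.92)² = 2.0736
cov(U,V) = 0.24 − (0.2)(1.92) = -0.144
Var(2U + 2V) = (2)²·0.16 + (2)²·2.0736 + 2·(2)·(2)·-0.144 = 7.7824

7.782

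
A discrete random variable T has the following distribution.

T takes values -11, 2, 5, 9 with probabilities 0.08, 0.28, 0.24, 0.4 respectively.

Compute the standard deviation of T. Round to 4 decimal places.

E[T] = (-11)(0.08) + (2)(0.28) + (5)(0.24) + (9)(0.4) = 4.48
E[T²] = (-11)²(0.08) + (2)²(0.28) + (5)²(0.24) + (9)²(0.4) = 49.2
Var(T) = E[T²] − (E[T])² = 49.2 − (4.48)² = 29.1296
SD(T) = √29.1296 ≈ 5.3972

5.3972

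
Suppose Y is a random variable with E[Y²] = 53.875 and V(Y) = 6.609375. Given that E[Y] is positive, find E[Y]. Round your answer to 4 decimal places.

6.8750

(E[Y])² = E[Y²] − V(Y) = 53.875 − 6.609375 = 47.265625
E[Y] = √47.265625 = 6.875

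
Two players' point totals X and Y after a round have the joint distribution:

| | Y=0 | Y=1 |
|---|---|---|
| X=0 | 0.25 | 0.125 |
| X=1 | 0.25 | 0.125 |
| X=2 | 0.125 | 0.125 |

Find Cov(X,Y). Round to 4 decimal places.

0.0469

E[X] = 0.875,  E[Y] = 0.375
E[XY] = 0.375
Cov(X,Y) = E[XY] − E[X]E[Y] = 0.375 − (0.875)(0.375) = 0.046875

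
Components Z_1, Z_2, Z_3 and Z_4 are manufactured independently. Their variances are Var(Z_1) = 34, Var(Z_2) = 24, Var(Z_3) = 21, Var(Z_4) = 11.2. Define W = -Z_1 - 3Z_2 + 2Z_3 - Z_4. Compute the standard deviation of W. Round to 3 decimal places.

By independence, Var(W) = (-1)²Var(Z_1) + (-3)²Var(Z_2) + (2)²Var(Z_3) + (-1)²Var(Z_4)
= (-1)²·34 + (-3)²·24 + (2)²·21 + (-1)²·11.2 = 345.2
sd(W) = √345.2 ≈ 18.580

18.580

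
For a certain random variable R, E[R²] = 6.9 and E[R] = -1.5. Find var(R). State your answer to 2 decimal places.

var(R) = 6.9 − (-1.5)² = 4.65

4.65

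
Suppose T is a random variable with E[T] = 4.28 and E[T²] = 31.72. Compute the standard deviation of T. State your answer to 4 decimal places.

Var(T) = 31.72 − (4.28)² = 13.4016
SD(T) = √13.4016 ≈ 3.6608

3.6608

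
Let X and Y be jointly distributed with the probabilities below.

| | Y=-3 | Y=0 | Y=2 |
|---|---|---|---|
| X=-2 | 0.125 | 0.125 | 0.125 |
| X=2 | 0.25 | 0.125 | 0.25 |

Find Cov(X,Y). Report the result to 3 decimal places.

-0.063

E[X] = 0.5,  E[Y] = -0.375
E[XY] = -0.25
Cov(X,Y) = E[XY] − E[X]E[Y] = -0.25 − (0.5)(-0.375) = -0.0625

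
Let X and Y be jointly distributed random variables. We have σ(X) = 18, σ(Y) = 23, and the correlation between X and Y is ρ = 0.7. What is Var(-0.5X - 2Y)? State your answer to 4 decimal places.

2776.6000

Var(X) = (18)² = 324;  Var(Y) = (23)² = 529
cov(X,Y) = ρ·σ(X)·σ(Y) = 0.7·18·23 = 289.8
Var(-0.5X - 2Y) = (-0.5)²·Var(X) + (-2)²·Var(Y) + 2·(-0.5)·(-2)·cov(X,Y)
= 0.25·324 + 4·529 + 2·289.8 = 2776.6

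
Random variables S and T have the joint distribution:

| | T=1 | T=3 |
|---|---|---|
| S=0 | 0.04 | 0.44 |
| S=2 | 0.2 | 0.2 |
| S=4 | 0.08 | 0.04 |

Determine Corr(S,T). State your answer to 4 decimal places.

-0.4851

E[S] = 1.28,  E[T] = 2.36
E[ST] = 2.4
Cov(S,T) = E[ST] − E[S]E[T] = 2.4 − (1.28)(2.36) = -0.6208
var(S) = 1.8816,  var(T) = 0.8704
ρ = -0.6208 / √(1.8816·0.8704) ≈ -0.4851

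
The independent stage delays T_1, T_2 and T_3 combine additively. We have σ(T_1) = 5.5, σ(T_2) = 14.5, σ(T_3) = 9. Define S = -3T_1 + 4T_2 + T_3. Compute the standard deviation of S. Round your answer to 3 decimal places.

60.969

Var(T_1) = 30.25, Var(T_2) = 210.25, Var(T_3) = 81
By independence, Var(S) = (-3)²Var(T_1) + (4)²Var(T_2) + (1)²Var(T_3)
= (-3)²·30.25 + (4)²·210.25 + (1)²·81 = 3717.25
σ(S) = √3717.25 ≈ 60.969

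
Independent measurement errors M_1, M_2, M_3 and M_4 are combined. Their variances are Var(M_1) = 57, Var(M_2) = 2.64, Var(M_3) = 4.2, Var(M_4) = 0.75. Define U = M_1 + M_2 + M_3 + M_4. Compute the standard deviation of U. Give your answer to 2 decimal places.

By independence, Var(U) = (1)²Var(M_1) + (1)²Var(M_2) + (1)²Var(M_3) + (1)²Var(M_4)
= (1)²·57 + (1)²·2.64 + (1)²·4.2 + (1)²·0.75 = 64.59
SD(U) = √64.59 ≈ 8.04

8.04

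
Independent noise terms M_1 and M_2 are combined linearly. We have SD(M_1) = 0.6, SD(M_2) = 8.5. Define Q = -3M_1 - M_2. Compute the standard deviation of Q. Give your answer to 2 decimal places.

var(M_1) = 0.36, var(M_2) = 72.25
By independence, var(Q) = (-3)²var(M_1) + (-1)²var(M_2)
= (-3)²·0.36 + (-1)²·72.25 = 75.49
SD(Q) = √75.49 ≈ 8.69

8.69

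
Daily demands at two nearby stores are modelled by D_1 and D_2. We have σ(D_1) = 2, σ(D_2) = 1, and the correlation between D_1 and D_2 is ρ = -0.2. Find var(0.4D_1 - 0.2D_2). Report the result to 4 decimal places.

0.7440

var(D_1) = (2)² = 4;  var(D_2) = (1)² = 1
Cov(D_1,D_2) = ρ·σ(D_1)·σ(D_2) = -0.2·2·1 = -0.4
var(0.4D_1 - 0.2D_2) = (0.4)²·var(D_1) + (-0.2)²·var(D_2) + 2·(0.4)·(-0.2)·Cov(D_1,D_2)
= 0.16·4 + 0.04·1 + -0.16·-0.4 = 0.744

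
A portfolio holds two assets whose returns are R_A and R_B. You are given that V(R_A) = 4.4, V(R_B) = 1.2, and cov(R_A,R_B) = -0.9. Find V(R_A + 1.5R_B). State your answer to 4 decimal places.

V(R_A + 1.5R_B) = (1)²·V(R_A) + (1.5)²·V(R_B) + 2·(1)·(1.5)·cov(R_A,R_B)
= 1·4.4 + 2.25·1.2 + 3·-0.9 = 4.4

4.4000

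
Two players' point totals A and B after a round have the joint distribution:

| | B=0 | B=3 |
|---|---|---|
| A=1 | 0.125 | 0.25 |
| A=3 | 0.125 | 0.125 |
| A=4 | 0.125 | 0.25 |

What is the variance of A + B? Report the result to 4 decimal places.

3.7500

E[A] = 2.625,  E[B] = 1.875,  E[AB] = 4.875
var(A) = 8.625 − (2.625)² = 1.734375;  var(B) = 5.625 − (1.875)² = 2.109375
cov(A,B) = 4.875 − (2.625)(1.875) = -0.046875
var(A + B) = (1)²·1.734375 + (1)²·2.109375 + 2·(1)·(1)·-0.046875 = 3.75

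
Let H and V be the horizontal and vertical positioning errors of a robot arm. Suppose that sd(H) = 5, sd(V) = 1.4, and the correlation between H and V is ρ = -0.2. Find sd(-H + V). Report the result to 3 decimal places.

var(H) = (5)² = 25;  var(V) = (1.4)² = 1.96
Cov(H,V) = ρ·sd(H)·sd(V) = -0.2·5·1.4 = -1.4
var(-H + V) = (-1)²·var(H) + (1)²·var(V) + 2·(-1)·(1)·Cov(H,V)
= 1·25 + 1·1.96 + -2·-1.4 = 29.76
sd(-H + V) = √29.76 ≈ 5.455

5.455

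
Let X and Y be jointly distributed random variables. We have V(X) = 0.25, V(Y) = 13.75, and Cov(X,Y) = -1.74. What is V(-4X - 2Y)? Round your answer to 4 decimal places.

V(-4X - 2Y) = (-4)²·V(X) + (-2)²·V(Y) + 2·(-4)·(-2)·Cov(X,Y)
= 16·0.25 + 4·13.75 + 16·-1.74 = 31.16

31.1600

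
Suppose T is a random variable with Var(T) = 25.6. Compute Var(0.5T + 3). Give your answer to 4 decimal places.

6.4000

Var(0.5T + 3) = (0.5)²·Var(T) = 0.25·25.6 = 6.4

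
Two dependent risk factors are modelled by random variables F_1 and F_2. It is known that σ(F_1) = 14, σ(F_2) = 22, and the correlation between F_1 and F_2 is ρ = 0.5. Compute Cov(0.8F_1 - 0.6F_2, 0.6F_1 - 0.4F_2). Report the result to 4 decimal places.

Var(F_1) = (14)² = 196;  Var(F_2) = (22)² = 484
Cov(F_1,F_2) = ρ·σ(F_1)·σ(F_2) = 0.5·14·22 = 154
Cov(0.8F_1 - 0.6F_2, 0.6F_1 - 0.4F_2) = (0.8)(0.6)Var(F_1) + (-0.6)(-0.4)Var(F_2) + [(0.8)(-0.4) + (-0.6)(0.6)]Cov(F_1,F_2)
= 0.48·196 + 0.24·484 + -0.68·154 = 105.52

105.5200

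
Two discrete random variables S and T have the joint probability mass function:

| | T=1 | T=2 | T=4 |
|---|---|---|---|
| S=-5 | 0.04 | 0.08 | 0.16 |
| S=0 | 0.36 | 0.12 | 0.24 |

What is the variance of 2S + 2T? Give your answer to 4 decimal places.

E[S] = -1.4,  E[T] = 2.4,  E[ST] = -4.2
var(S) = 7 − (-1.4)² = 5.04;  var(T) = 7.6 − (2.4)² = 1.84
Cov(S,T) = -4.2 − (-1.4)(2.4) = -0.84
var(2S + 2T) = (2)²·5.04 + (2)²·1.84 + 2·(2)·(2)·-0.84 = 20.8

20.8000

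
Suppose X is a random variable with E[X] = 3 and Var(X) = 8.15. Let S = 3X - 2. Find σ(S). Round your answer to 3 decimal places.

Var(3X - 2) = (3)²·8.15 = 73.35
σ(S) = √73.35 ≈ 8.564

8.564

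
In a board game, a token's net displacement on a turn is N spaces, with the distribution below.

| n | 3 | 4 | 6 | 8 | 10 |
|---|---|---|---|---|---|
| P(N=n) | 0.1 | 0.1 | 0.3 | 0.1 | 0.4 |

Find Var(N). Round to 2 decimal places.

E[N] = (3)(0.1) + (4)(0.1) + (6)(0.3) + (8)(0.1) + (10)(0.4) = 7.3
E[N²] = (3)²(0.1) + (4)²(0.1) + (6)²(0.3) + (8)²(0.1) + (10)²(0.4) = 59.7
Var(N) = E[N²] − (E[N])² = 59.7 − (7.3)² = 6.41

6.41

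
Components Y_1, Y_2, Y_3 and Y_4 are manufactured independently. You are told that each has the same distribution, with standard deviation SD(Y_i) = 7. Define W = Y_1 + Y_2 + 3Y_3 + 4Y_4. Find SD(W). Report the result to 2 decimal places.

36.37

var(Y_i) = (7)² = 49
By independence, var(W) = (1)²var(Y_1) + (1)²var(Y_2) + (3)²var(Y_3) + (4)²var(Y_4)
= (1)²·49 + (1)²·49 + (3)²·49 + (4)²·49 = 1323
SD(W) = √1323 ≈ 36.37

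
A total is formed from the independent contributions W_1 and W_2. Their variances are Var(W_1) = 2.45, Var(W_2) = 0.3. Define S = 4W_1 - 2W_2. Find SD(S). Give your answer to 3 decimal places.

By independence, Var(S) = (4)²Var(W_1) + (-2)²Var(W_2)
= (4)²·2.45 + (-2)²·0.3 = 40.4
SD(S) = √40.4 ≈ 6.356

6.356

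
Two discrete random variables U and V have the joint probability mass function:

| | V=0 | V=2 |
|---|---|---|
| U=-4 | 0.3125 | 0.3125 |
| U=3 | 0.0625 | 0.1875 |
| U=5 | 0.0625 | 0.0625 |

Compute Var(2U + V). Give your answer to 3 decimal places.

E[U] = -1.125,  E[V] = 1.125,  E[UV] = -0.75
Var(U) = 15.375 − (-1.125)² = 14.109375;  Var(V) = 2.25 − (1.125)² = 0.984375
Cov(U,V) = -0.75 − (-1.125)(1.125) = 0.515625
Var(2U + V) = (2)²·14.109375 + (1)²·0.984375 + 2·(2)·(1)·0.515625 = 59.484375

59.484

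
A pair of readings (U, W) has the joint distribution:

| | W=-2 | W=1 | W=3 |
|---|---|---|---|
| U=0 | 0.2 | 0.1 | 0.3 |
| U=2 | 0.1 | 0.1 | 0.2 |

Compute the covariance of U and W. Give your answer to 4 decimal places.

E[U] = 0.8,  E[W] = 1.1
E[UW] = 1
cov(U,W) = E[UW] − E[U]E[W] = 1 − (0.8)(1.1) = 0.12

0.1200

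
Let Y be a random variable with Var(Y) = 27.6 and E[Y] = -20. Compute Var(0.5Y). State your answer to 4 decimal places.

Var(0.5Y) = (0.5)²·Var(Y) = 0.25·27.6 = 6.9

6.9000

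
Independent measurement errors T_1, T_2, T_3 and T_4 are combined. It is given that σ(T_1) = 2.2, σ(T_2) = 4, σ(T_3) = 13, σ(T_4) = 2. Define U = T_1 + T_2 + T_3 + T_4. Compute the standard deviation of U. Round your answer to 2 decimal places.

13.92

Var(T_1) = 4.84, Var(T_2) = 16, Var(T_3) = 169, Var(T_4) = 4
By independence, Var(U) = (1)²Var(T_1) + (1)²Var(T_2) + (1)²Var(T_3) + (1)²Var(T_4)
= (1)²·4.84 + (1)²·16 + (1)²·169 + (1)²·4 = 193.84
σ(U) = √193.84 ≈ 13.92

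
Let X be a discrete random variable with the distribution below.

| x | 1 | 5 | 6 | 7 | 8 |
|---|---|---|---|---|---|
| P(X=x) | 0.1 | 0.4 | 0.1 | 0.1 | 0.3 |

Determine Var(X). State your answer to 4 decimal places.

4.1600

E[X] = (1)(0.1) + (5)(0.4) + (6)(0.1) + (7)(0.1) + (8)(0.3) = 5.8
E[X²] = (1)²(0.1) + (5)²(0.4) + (6)²(0.1) + (7)²(0.1) + (8)²(0.3) = 37.8
Var(X) = E[X²] − (E[X])² = 37.8 − (5.8)² = 4.16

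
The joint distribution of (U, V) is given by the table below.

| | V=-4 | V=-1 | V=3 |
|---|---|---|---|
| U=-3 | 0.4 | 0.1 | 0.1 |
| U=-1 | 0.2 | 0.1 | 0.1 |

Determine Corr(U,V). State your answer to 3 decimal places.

0.148

E[U] = -2.2,  E[V] = -2
E[UV] = 4.8
Cov(U,V) = E[UV] − E[U]E[V] = 4.8 − (-2.2)(-2) = 0.4
Var(U) = 0.96,  Var(V) = 7.6
ρ = 0.4 / √(0.96·7.6) ≈ 0.148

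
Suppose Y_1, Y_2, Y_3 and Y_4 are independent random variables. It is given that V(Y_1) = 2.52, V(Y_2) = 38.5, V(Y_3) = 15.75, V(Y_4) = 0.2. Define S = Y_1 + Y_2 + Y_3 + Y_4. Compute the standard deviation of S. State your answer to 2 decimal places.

By independence, V(S) = (1)²V(Y_1) + (1)²V(Y_2) + (1)²V(Y_3) + (1)²V(Y_4)
= (1)²·2.52 + (1)²·38.5 + (1)²·15.75 + (1)²·0.2 = 56.97
SD(S) = √56.97 ≈ 7.55

7.55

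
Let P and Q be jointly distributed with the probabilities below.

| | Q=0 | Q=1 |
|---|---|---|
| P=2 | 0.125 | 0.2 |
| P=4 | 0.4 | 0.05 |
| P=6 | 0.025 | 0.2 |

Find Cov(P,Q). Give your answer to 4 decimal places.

0.0900

E[P] = 3.8,  E[Q] = 0.45
E[PQ] = 1.8
Cov(P,Q) = E[PQ] − E[P]E[Q] = 1.8 − (3.8)(0.45) = 0.09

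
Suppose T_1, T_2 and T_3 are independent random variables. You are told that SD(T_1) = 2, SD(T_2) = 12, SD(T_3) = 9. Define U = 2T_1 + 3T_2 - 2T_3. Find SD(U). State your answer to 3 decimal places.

Var(T_1) = 4, Var(T_2) = 144, Var(T_3) = 81
By independence, Var(U) = (2)²Var(T_1) + (3)²Var(T_2) + (-2)²Var(T_3)
= (2)²·4 + (3)²·144 + (-2)²·81 = 1636
SD(U) = √1636 ≈ 40.447

40.447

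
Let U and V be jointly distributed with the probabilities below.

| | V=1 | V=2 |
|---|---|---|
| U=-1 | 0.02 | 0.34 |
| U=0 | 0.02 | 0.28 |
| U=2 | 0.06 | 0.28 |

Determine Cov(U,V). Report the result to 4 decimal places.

E[U] = 0.32,  E[V] = 1.9
E[UV] = 0.54
Cov(U,V) = E[UV] − E[U]E[V] = 0.54 − (0.32)(1.9) = -0.068

-0.0680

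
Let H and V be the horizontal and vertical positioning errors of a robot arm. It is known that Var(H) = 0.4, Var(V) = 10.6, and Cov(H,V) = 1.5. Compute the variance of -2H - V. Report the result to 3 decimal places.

Var(-2H - V) = (-2)²·Var(H) + (-1)²·Var(V) + 2·(-2)·(-1)·Cov(H,V)
= 4·0.4 + 1·10.6 + 4·1.5 = 18.2

18.200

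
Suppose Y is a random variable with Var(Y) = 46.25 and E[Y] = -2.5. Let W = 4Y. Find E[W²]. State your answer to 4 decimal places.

E[4Y] = 4·-2.5 = -10
Var(4Y) = (4)²·46.25 = 740
E[W²] = Var(W) + (E[W])² = 740 + (-10)² = 840

840.0000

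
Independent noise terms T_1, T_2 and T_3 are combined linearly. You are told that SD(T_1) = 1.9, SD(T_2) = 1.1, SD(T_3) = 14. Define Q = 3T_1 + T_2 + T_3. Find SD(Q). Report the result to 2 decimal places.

15.16

Var(T_1) = 3.61, Var(T_2) = 1.21, Var(T_3) = 196
By independence, Var(Q) = (3)²Var(T_1) + (1)²Var(T_2) + (1)²Var(T_3)
= (3)²·3.61 + (1)²·1.21 + (1)²·196 = 229.7
SD(Q) = √229.7 ≈ 15.16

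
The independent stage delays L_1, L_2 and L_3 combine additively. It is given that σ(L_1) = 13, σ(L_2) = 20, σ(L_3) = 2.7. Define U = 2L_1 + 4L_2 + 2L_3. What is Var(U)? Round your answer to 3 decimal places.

7105.160

Var(L_1) = 169, Var(L_2) = 400, Var(L_3) = 7.29
By independence, Var(U) = (2)²Var(L_1) + (4)²Var(L_2) + (2)²Var(L_3)
= (2)²·169 + (4)²·400 + (2)²·7.29 = 7105.16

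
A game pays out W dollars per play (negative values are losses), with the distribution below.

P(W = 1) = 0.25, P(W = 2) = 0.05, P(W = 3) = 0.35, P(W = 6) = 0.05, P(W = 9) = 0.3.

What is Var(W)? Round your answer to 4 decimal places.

10.3400

E[W] = (1)(0.25) + (2)(0.05) + (3)(0.35) + (6)(0.05) + (9)(0.3) = 4.4
E[W²] = (1)²(0.25) + (2)²(0.05) + (3)²(0.35) + (6)²(0.05) + (9)²(0.3) = 29.7
Var(W) = E[W²] − (E[W])² = 29.7 − (4.4)² = 10.34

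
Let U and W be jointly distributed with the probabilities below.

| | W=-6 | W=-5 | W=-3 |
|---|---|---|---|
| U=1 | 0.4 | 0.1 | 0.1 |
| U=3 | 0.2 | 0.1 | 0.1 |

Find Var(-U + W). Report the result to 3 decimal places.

2.000

E[U] = 1.8,  E[W] = -5.2,  E[UW] = -9.2
Var(U) = 4.2 − (1.8)² = 0.96;  Var(W) = 28.4 − (-5.2)² = 1.36
cov(U,W) = -9.2 − (1.8)(-5.2) = 0.16
Var(-U + W) = (-1)²·0.96 + (1)²·1.36 + 2·(-1)·(1)·0.16 = 2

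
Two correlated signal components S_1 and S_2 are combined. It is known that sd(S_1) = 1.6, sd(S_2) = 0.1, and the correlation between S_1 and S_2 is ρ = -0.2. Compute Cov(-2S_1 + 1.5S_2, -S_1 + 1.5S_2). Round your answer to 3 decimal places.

5.287

Var(S_1) = (1.6)² = 2.56;  Var(S_2) = (0.1)² = 0.01
Cov(S_1,S_2) = ρ·sd(S_1)·sd(S_2) = -0.2·1.6·0.1 = -0.032
Cov(-2S_1 + 1.5S_2, -S_1 + 1.5S_2) = (-2)(-1)Var(S_1) + (1.5)(1.5)Var(S_2) + [(-2)(1.5) + (1.5)(-1)]Cov(S_1,S_2)
= 2·2.56 + 2.25·0.01 + -4.5·-0.032 = 5.2865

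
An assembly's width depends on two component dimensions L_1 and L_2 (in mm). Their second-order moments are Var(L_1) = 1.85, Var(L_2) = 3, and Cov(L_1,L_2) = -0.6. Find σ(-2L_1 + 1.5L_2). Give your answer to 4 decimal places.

4.2131

Var(-2L_1 + 1.5L_2) = (-2)²·Var(L_1) + (1.5)²·Var(L_2) + 2·(-2)·(1.5)·Cov(L_1,L_2)
= 4·1.85 + 2.25·3 + -6·-0.6 = 17.75
σ(-2L_1 + 1.5L_2) = √17.75 ≈ 4.2131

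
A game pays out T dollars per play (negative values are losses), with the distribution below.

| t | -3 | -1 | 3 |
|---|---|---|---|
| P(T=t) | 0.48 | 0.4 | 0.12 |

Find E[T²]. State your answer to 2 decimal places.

E[T²] = (-3)²(0.48) + (-1)²(0.4) + (3)²(0.12) = 5.8

5.80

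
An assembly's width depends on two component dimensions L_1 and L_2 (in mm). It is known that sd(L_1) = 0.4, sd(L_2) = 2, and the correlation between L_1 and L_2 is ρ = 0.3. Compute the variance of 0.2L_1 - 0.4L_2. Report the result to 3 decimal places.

0.608

V(L_1) = (0.4)² = 0.16;  V(L_2) = (2)² = 4
cov(L_1,L_2) = ρ·sd(L_1)·sd(L_2) = 0.3·0.4·2 = 0.24
V(0.2L_1 - 0.4L_2) = (0.2)²·V(L_1) + (-0.4)²·V(L_2) + 2·(0.2)·(-0.4)·cov(L_1,L_2)
= 0.04·0.16 + 0.16·4 + -0.16·0.24 = 0.608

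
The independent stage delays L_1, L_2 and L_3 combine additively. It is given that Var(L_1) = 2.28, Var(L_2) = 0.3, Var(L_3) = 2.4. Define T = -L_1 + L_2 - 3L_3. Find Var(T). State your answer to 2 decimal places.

24.18

By independence, Var(T) = (-1)²Var(L_1) + (1)²Var(L_2) + (-3)²Var(L_3)
= (-1)²·2.28 + (1)²·0.3 + (-3)²·2.4 = 24.18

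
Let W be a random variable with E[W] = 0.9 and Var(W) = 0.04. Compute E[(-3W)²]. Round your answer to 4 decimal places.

E[-3W] = -3·0.9 = -2.7
Var(-3W) = (-3)²·0.04 = 0.36
E[(-3W)²] = Var((-3W)) + (E[(-3W)])² = 0.36 + (-2.7)² = 7.65

7.6500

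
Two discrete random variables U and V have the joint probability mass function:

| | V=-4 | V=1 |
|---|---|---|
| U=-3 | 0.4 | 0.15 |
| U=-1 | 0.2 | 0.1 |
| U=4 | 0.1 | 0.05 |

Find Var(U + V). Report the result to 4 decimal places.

E[U] = -1.35,  E[V] = -2.5,  E[UV] = 3.65
Var(U) = 7.65 − (-1.35)² = 5.8275;  Var(V) = 11.5 − (-2.5)² = 5.25
Cov(U,V) = 3.65 − (-1.35)(-2.5) = 0.275
Var(U + V) = (1)²·5.8275 + (1)²·5.25 + 2·(1)·(1)·0.275 = 11.6275

11.6275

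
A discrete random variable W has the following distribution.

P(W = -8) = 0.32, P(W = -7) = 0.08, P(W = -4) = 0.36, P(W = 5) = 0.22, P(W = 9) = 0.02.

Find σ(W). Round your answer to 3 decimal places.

E[W] = (-8)(0.32) + (-7)(0.08) + (-4)(0.36) + (5)(0.22) + (9)(0.02) = -3.28
E[W²] = (-8)²(0.32) + (-7)²(0.08) + (-4)²(0.36) + (5)²(0.22) + (9)²(0.02) = 37.28
V(W) = E[W²] − (E[W])² = 37.28 − (-3.28)² = 26.5216
σ(W) = √26.5216 ≈ 5.150

5.150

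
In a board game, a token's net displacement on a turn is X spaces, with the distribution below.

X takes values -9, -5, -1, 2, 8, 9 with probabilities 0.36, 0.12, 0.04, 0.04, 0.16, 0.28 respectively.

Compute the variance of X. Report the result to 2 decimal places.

E[X] = (-9)(0.36) + (-5)(0.12) + (-1)(0.04) + (2)(0.04) + (8)(0.16) + (9)(0.28) = 0
E[X²] = (-9)²(0.36) + (-5)²(0.12) + (-1)²(0.04) + (2)²(0.04) + (8)²(0.16) + (9)²(0.28) = 65.28
V(X) = E[X²] − (E[X])² = 65.28 − (0)² = 65.28

65.28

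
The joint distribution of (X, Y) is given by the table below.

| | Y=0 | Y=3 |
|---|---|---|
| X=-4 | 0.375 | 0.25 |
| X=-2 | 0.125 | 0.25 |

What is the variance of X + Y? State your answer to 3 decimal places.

E[X] = -3.25,  E[Y] = 1.5,  E[XY] = -4.5
Var(X) = 11.5 − (-3.25)² = 0.9375;  Var(Y) = 4.5 − (1.5)² = 2.25
Cov(X,Y) = -4.5 − (-3.25)(1.5) = 0.375
Var(X + Y) = (1)²·0.9375 + (1)²·2.25 + 2·(1)·(1)·0.375 = 3.9375

3.938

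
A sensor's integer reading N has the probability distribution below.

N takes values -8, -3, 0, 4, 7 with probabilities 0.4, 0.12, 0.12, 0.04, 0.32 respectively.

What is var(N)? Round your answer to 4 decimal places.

E[N] = (-8)(0.4) + (-3)(0.12) + (0)(0.12) + (4)(0.04) + (7)(0.32) = -1.16
E[N²] = (-8)²(0.4) + (-3)²(0.12) + (0)²(0.12) + (4)²(0.04) + (7)²(0.32) = 43
var(N) = E[N²] − (E[N])² = 43 − (-1.16)² = 41.6544

41.6544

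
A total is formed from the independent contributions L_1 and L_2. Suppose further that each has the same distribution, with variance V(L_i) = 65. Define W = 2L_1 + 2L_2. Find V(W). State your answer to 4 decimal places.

By independence, V(W) = (2)²V(L_1) + (2)²V(L_2)
= (2)²·65 + (2)²·65 = 520

520.0000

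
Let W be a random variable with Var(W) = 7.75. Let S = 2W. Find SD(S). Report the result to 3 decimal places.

5.568

Var(2W) = (2)²·7.75 = 31
SD(S) = √31 ≈ 5.568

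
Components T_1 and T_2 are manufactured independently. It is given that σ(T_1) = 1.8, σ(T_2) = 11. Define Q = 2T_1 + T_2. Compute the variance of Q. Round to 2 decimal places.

Var(T_1) = 3.24, Var(T_2) = 121
By independence, Var(Q) = (2)²Var(T_1) + (1)²Var(T_2)
= (2)²·3.24 + (1)²·121 = 133.96

133.96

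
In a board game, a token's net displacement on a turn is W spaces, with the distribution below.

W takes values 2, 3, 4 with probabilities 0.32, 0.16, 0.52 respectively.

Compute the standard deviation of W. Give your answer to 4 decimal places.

E[W] = (2)(0.32) + (3)(0.16) + (4)(0.52) = 3.2
E[W²] = (2)²(0.32) + (3)²(0.16) + (4)²(0.52) = 11.04
var(W) = E[W²] − (E[W])² = 11.04 − (3.2)² = 0.8
σ(W) = √0.8 ≈ 0.8944

0.8944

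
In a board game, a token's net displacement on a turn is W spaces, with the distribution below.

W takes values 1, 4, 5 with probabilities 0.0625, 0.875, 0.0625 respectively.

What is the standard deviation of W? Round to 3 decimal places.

0.781

E[W] = (1)(0.0625) + (4)(0.875) + (5)(0.0625) = 3.875
E[W²] = (1)²(0.0625) + (4)²(0.875) + (5)²(0.0625) = 15.625
var(W) = E[W²] − (E[W])² = 15.625 − (3.875)² = 0.609375
SD(W) = √0.609375 ≈ 0.781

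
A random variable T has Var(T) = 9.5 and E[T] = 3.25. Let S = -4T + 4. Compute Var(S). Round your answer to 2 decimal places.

152.00

Var(-4T + 4) = (-4)²·Var(T) = 16·9.5 = 152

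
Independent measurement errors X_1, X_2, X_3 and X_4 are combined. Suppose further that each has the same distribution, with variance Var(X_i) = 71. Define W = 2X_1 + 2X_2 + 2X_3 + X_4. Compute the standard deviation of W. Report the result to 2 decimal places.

By independence, Var(W) = (2)²Var(X_1) + (2)²Var(X_2) + (2)²Var(X_3) + (1)²Var(X_4)
= (2)²·71 + (2)²·71 + (2)²·71 + (1)²·71 = 923
SD(W) = √923 ≈ 30.38

30.38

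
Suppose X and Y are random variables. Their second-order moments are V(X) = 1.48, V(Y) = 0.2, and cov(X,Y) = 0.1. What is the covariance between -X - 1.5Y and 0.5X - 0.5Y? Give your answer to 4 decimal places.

cov(-X - 1.5Y, 0.5X - 0.5Y) = (-1)(0.5)V(X) + (-1.5)(-0.5)V(Y) + [(-1)(-0.5) + (-1.5)(0.5)]cov(X,Y)
= -0.5·1.48 + 0.75·0.2 + -0.25·0.1 = -0.615

-0.6150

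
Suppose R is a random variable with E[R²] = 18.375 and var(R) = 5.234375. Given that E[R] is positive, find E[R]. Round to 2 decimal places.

3.63

(E[R])² = E[R²] − var(R) = 18.375 − 5.234375 = 13.140625
E[R] = √13.140625 = 3.625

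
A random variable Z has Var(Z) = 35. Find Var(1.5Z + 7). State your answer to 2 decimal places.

78.75

Var(1.5Z + 7) = (1.5)²·Var(Z) = 2.25·35 = 78.75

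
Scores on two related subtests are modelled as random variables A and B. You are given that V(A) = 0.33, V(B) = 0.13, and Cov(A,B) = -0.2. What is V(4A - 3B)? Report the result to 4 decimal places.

11.2500

V(4A - 3B) = (4)²·V(A) + (-3)²·V(B) + 2·(4)·(-3)·Cov(A,B)
= 16·0.33 + 9·0.13 + -24·-0.2 = 11.25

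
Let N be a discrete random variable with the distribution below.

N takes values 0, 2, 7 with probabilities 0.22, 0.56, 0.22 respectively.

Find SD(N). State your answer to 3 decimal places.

2.438

E[N] = (0)(0.22) + (2)(0.56) + (7)(0.22) = 2.66
E[N²] = (0)²(0.22) + (2)²(0.56) + (7)²(0.22) = 13.02
Var(N) = E[N²] − (E[N])² = 13.02 − (2.66)² = 5.9444
SD(N) = √5.9444 ≈ 2.438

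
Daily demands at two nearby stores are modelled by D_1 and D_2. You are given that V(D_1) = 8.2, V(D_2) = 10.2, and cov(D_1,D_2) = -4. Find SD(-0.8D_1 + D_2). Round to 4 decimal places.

4.6742

V(-0.8D_1 + D_2) = (-0.8)²·V(D_1) + (1)²·V(D_2) + 2·(-0.8)·(1)·cov(D_1,D_2)
= 0.64·8.2 + 1·10.2 + -1.6·-4 = 21.848
SD(-0.8D_1 + D_2) = √21.848 ≈ 4.6742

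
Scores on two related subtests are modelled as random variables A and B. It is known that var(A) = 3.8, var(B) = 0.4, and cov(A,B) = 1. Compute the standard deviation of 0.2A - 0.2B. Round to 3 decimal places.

0.297

var(0.2A - 0.2B) = (0.2)²·var(A) + (-0.2)²·var(B) + 2·(0.2)·(-0.2)·cov(A,B)
= 0.04·3.8 + 0.04·0.4 + -0.08·1 = 0.088
SD(0.2A - 0.2B) = √0.088 ≈ 0.297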